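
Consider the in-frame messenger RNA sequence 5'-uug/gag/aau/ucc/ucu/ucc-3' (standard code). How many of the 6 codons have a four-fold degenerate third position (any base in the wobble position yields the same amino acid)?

3

Codon 1 UUG (Leu): third position 2-fold.
Codon 2 GAG (Glu): third position 2-fold.
Codon 3 AAU (Asn): third position 2-fold.
Codon 4 UCC (Ser): third position 4-fold.
Codon 5 UCU (Ser): third position 4-fold.
Codon 6 UCC (Ser): third position 4-fold.
Four-fold degenerate third positions: 3.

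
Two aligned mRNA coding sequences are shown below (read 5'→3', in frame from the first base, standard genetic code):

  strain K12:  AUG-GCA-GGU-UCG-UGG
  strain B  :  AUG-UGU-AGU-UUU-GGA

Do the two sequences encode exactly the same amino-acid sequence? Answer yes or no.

Codon 1: AUG Met / AUG Met — identical.
Codon 2: GCA Ala / UGU Cys — nonsynonymous.
Codon 3: GGU Gly / AGU Ser — nonsynonymous.
Codon 4: UCG Ser / UUU Phe — nonsynonymous.
Codon 5: UGG Trp / GGA Gly — nonsynonymous.
Nonsynonymous differences: 4 → different protein.

no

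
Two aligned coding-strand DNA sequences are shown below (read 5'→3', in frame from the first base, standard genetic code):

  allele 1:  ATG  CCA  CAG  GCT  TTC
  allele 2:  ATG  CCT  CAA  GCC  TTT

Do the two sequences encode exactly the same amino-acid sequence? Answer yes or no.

Codon 1: ATG Met / ATG Met — identical.
Codon 2: CCA Pro / CCT Pro — synonymous.
Codon 3: CAG Gln / CAA Gln — synonymous.
Codon 4: GCT Ala / GCC Ala — synonymous.
Codon 5: TTC Phe / TTT Phe — synonymous.
Nonsynonymous differences: 0 → same protein.

yes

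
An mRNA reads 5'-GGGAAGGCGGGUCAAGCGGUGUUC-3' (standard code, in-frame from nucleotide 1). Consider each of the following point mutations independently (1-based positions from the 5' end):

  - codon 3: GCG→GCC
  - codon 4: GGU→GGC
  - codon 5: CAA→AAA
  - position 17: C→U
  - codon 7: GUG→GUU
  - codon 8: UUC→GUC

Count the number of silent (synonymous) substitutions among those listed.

3

Codon 3: GCG (Ala) → GCC (Ala) — synonymous.
Codon 4: GGU (Gly) → GGC (Gly) — synonymous.
Codon 5: CAA (Gln) → AAA (Lys) — missense.
Codon 6: GCG (Ala) → GUG (Val) — missense.
Codon 7: GUG (Val) → GUU (Val) — synonymous.
Codon 8: UUC (Phe) → GUC (Val) — missense.
Synonymous: 3 of 6.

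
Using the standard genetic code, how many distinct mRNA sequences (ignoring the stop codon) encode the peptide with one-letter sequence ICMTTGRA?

9216

Ile: 3 codons.
Cys: 2 codons.
Met: 1 codon.
Thr: 4 codons.
Thr: 4 codons.
Gly: 4 codons.
Arg: 6 codons.
Ala: 4 codons.
3 × 2 × 1 × 4 × 4 × 4 × 6 × 4 = 9216.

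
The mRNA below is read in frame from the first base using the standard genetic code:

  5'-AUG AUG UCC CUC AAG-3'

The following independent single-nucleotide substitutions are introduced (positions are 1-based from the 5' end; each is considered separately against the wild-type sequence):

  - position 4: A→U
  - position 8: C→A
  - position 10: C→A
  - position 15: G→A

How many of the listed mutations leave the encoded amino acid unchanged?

1

Codon 2: AUG (Met) → UUG (Leu) — missense.
Codon 3: UCC (Ser) → UAC (Tyr) — missense.
Codon 4: CUC (Leu) → AUC (Ile) — missense.
Codon 5: AAG (Lys) → AAA (Lys) — synonymous.
Synonymous: 1 of 4.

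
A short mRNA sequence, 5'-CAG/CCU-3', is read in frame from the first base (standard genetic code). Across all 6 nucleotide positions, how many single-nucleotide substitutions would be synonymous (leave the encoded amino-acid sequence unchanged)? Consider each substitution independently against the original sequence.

Codon 1 (CAG, Gln): 1 synonymous substitution.
Codon 2 (CCU, Pro): 3 synonymous substitutions.
Total: 1 + 3 = 4.

4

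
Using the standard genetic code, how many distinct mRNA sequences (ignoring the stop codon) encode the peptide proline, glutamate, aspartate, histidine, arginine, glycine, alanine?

3072

Pro: 4 codons.
Glu: 2 codons.
Asp: 2 codons.
His: 2 codons.
Arg: 6 codons.
Gly: 4 codons.
Ala: 4 codons.
4 × 2 × 2 × 2 × 6 × 4 × 4 = 3072.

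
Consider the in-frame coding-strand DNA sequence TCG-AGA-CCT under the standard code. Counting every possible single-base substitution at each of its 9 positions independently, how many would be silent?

Codon 1 (TCG, Ser): 3 synonymous substitutions.
Codon 2 (AGA, Arg): 2 synonymous substitutions.
Codon 3 (CCT, Pro): 3 synonymous substitutions.
Total: 3 + 2 + 3 = 8.

8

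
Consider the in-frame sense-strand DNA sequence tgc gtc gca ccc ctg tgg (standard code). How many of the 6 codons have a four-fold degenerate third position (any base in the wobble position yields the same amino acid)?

4

Codon 1 TGC (Cys): third position 2-fold.
Codon 2 GTC (Val): third position 4-fold.
Codon 3 GCA (Ala): third position 4-fold.
Codon 4 CCC (Pro): third position 4-fold.
Codon 5 CTG (Leu): third position 4-fold.
Codon 6 TGG (Trp): third position 1-fold.
Four-fold degenerate third positions: 4.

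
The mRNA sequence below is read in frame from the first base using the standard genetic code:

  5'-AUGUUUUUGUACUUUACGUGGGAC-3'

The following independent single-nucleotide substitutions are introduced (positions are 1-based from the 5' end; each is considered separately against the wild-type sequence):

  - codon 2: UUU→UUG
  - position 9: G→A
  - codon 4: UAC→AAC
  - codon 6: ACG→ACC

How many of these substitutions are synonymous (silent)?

Codon 2: UUU (Phe) → UUG (Leu) — missense.
Codon 3: UUG (Leu) → UUA (Leu) — synonymous.
Codon 4: UAC (Tyr) → AAC (Asn) — missense.
Codon 6: ACG (Thr) → ACC (Thr) — synonymous.
Synonymous: 2 of 4.

2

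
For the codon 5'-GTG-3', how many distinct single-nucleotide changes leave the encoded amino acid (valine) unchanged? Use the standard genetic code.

3

Position 1: none → 0 synonymous.
Position 2: none → 0 synonymous.
Position 3: GTT, GTC, GTA → 3 synonymous.
Total: 0 + 0 + 3 = 3.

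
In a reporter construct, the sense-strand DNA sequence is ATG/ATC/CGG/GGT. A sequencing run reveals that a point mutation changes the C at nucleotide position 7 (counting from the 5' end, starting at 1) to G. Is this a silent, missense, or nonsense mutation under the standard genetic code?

missense

Position 7 falls in codon 3: CGG → Arg.
After the substitution the codon is GGG → Gly.
Arg ≠ Gly, so this is a missense mutation.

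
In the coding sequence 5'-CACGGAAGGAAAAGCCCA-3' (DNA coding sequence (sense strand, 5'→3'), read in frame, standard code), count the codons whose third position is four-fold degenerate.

Codon 1 CAC (His): third position 2-fold.
Codon 2 GGA (Gly): third position 4-fold.
Codon 3 AGG (Arg): third position 2-fold.
Codon 4 AAA (Lys): third position 2-fold.
Codon 5 AGC (Ser): third position 2-fold.
Codon 6 CCA (Pro): third position 4-fold.
Four-fold degenerate third positions: 2.

2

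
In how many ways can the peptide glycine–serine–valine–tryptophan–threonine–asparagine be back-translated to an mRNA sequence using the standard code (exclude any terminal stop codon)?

Gly: 4 codons.
Ser: 6 codons.
Val: 4 codons.
Trp: 1 codon.
Thr: 4 codons.
Asn: 2 codons.
4 × 6 × 4 × 1 × 4 × 2 = 768.

768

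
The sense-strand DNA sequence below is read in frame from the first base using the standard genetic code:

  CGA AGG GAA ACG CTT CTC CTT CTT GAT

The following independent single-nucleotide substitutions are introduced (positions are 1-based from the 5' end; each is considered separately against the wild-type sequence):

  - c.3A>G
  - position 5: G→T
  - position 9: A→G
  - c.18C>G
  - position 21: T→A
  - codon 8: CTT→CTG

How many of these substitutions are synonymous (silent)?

5

Codon 1: CGA (Arg) → CGG (Arg) — synonymous.
Codon 2: AGG (Arg) → ATG (Met) — missense.
Codon 3: GAA (Glu) → GAG (Glu) — synonymous.
Codon 6: CTC (Leu) → CTG (Leu) — synonymous.
Codon 7: CTT (Leu) → CTA (Leu) — synonymous.
Codon 8: CTT (Leu) → CTG (Leu) — synonymous.
Synonymous: 5 of 6.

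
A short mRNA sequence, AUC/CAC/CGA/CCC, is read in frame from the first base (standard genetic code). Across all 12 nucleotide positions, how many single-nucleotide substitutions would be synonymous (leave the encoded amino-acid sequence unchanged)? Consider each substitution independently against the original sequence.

Codon 1 (AUC, Ile): 2 synonymous substitutions.
Codon 2 (CAC, His): 1 synonymous substitution.
Codon 3 (CGA, Arg): 4 synonymous substitutions.
Codon 4 (CCC, Pro): 3 synonymous substitutions.
Total: 2 + 1 + 4 + 3 = 10.

10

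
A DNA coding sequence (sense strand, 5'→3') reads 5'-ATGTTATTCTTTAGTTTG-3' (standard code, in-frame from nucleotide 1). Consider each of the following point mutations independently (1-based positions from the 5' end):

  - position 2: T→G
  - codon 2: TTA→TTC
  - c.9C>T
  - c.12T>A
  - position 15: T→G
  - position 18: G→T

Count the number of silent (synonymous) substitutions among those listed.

Codon 1: ATG (Met) → AGG (Arg) — missense.
Codon 2: TTA (Leu) → TTC (Phe) — missense.
Codon 3: TTC (Phe) → TTT (Phe) — synonymous.
Codon 4: TTT (Phe) → TTA (Leu) — missense.
Codon 5: AGT (Ser) → AGG (Arg) — missense.
Codon 6: TTG (Leu) → TTT (Phe) — missense.
Synonymous: 1 of 6.

1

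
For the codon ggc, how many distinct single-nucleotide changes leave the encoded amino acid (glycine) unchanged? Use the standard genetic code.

Position 1: none → 0 synonymous.
Position 2: none → 0 synonymous.
Position 3: GGU, GGA, GGG → 3 synonymous.
Total: 0 + 0 + 3 = 3.

3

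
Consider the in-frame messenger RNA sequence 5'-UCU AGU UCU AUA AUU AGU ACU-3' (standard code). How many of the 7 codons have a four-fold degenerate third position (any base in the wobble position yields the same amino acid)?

3

Codon 1 UCU (Ser): third position 4-fold.
Codon 2 AGU (Ser): third position 2-fold.
Codon 3 UCU (Ser): third position 4-fold.
Codon 4 AUA (Ile): third position 3-fold.
Codon 5 AUU (Ile): third position 3-fold.
Codon 6 AGU (Ser): third position 2-fold.
Codon 7 ACU (Thr): third position 4-fold.
Four-fold degenerate third positions: 3.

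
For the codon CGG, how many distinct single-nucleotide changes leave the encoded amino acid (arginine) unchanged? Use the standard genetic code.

4

Position 1: AGG → 1 synonymous.
Position 2: none → 0 synonymous.
Position 3: CGU, CGC, CGA → 3 synonymous.
Total: 1 + 0 + 3 = 4.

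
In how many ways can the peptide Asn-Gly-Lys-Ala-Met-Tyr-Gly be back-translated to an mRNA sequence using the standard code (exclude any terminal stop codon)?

Asn: 2 codons.
Gly: 4 codons.
Lys: 2 codons.
Ala: 4 codons.
Met: 1 codon.
Tyr: 2 codons.
Gly: 4 codons.
2 × 4 × 2 × 4 × 1 × 2 × 4 = 512.

512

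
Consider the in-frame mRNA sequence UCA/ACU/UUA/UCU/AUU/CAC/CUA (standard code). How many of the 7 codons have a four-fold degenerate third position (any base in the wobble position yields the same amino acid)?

4

Codon 1 UCA (Ser): third position 4-fold.
Codon 2 ACU (Thr): third position 4-fold.
Codon 3 UUA (Leu): third position 2-fold.
Codon 4 UCU (Ser): third position 4-fold.
Codon 5 AUU (Ile): third position 3-fold.
Codon 6 CAC (His): third position 2-fold.
Codon 7 CUA (Leu): third position 4-fold.
Four-fold degenerate third positions: 4.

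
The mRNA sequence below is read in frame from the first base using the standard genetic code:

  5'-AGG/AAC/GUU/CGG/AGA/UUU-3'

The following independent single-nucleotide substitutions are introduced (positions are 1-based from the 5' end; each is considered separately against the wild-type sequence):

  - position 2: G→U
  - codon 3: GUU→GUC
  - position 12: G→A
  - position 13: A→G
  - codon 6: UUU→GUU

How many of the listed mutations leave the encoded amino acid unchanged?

2

Codon 1: AGG (Arg) → AUG (Met) — missense.
Codon 3: GUU (Val) → GUC (Val) — synonymous.
Codon 4: CGG (Arg) → CGA (Arg) — synonymous.
Codon 5: AGA (Arg) → GGA (Gly) — missense.
Codon 6: UUU (Phe) → GUU (Val) — missense.
Synonymous: 2 of 5.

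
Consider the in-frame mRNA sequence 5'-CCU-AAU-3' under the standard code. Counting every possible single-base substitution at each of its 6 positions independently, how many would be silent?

Codon 1 (CCU, Pro): 3 synonymous substitutions.
Codon 2 (AAU, Asn): 1 synonymous substitution.
Total: 3 + 1 = 4.

4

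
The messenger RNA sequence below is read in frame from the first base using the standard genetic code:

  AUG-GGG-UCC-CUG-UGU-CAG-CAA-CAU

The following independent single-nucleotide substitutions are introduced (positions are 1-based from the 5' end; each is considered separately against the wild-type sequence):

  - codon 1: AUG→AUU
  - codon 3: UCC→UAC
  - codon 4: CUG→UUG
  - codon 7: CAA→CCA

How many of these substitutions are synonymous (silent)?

Codon 1: AUG (Met) → AUU (Ile) — missense.
Codon 3: UCC (Ser) → UAC (Tyr) — missense.
Codon 4: CUG (Leu) → UUG (Leu) — synonymous.
Codon 7: CAA (Gln) → CCA (Pro) — missense.
Synonymous: 1 of 4.

1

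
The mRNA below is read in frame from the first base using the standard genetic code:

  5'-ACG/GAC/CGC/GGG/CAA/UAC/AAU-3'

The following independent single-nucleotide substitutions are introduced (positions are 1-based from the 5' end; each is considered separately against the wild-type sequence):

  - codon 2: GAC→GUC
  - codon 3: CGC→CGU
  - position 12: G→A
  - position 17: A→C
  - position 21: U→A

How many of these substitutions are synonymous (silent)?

2

Codon 2: GAC (Asp) → GUC (Val) — missense.
Codon 3: CGC (Arg) → CGU (Arg) — synonymous.
Codon 4: GGG (Gly) → GGA (Gly) — synonymous.
Codon 6: UAC (Tyr) → UCC (Ser) — missense.
Codon 7: AAU (Asn) → AAA (Lys) — missense.
Synonymous: 2 of 5.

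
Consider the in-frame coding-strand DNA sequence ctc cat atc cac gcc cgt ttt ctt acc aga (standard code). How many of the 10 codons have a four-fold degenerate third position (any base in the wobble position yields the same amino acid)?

5

Codon 1 CTC (Leu): third position 4-fold.
Codon 2 CAT (His): third position 2-fold.
Codon 3 ATC (Ile): third position 3-fold.
Codon 4 CAC (His): third position 2-fold.
Codon 5 GCC (Ala): third position 4-fold.
Codon 6 CGT (Arg): third position 4-fold.
Codon 7 TTT (Phe): third position 2-fold.
Codon 8 CTT (Leu): third position 4-fold.
Codon 9 ACC (Thr): third position 4-fold.
Codon 10 AGA (Arg): third position 2-fold.
Four-fold degenerate third positions: 5.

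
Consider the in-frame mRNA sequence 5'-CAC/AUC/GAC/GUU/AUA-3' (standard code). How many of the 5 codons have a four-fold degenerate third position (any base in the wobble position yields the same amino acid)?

Codon 1 CAC (His): third position 2-fold.
Codon 2 AUC (Ile): third position 3-fold.
Codon 3 GAC (Asp): third position 2-fold.
Codon 4 GUU (Val): third position 4-fold.
Codon 5 AUA (Ile): third position 3-fold.
Four-fold degenerate third positions: 1.

1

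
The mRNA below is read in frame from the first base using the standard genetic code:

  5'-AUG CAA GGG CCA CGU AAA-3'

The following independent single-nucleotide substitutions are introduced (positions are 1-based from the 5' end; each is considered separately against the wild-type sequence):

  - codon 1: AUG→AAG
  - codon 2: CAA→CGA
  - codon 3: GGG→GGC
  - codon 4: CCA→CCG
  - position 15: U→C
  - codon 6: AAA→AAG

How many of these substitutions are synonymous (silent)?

4

Codon 1: AUG (Met) → AAG (Lys) — missense.
Codon 2: CAA (Gln) → CGA (Arg) — missense.
Codon 3: GGG (Gly) → GGC (Gly) — synonymous.
Codon 4: CCA (Pro) → CCG (Pro) — synonymous.
Codon 5: CGU (Arg) → CGC (Arg) — synonymous.
Codon 6: AAA (Lys) → AAG (Lys) — synonymous.
Synonymous: 4 of 6.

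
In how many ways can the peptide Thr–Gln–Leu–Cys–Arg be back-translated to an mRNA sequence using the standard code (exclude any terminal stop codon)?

Thr: 4 codons.
Gln: 2 codons.
Leu: 6 codons.
Cys: 2 codons.
Arg: 6 codons.
4 × 2 × 6 × 2 × 6 = 576.

576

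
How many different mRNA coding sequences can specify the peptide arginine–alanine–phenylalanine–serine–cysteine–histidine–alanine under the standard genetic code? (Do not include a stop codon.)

Arg: 6 codons.
Ala: 4 codons.
Phe: 2 codons.
Ser: 6 codons.
Cys: 2 codons.
His: 2 codons.
Ala: 4 codons.
6 × 4 × 2 × 6 × 2 × 2 × 4 = 4608.

4608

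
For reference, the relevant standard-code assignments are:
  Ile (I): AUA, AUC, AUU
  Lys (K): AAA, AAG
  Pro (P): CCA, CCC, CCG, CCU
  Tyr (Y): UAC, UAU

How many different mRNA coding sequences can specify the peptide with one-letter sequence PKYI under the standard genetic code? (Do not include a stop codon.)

Pro: 4 codons.
Lys: 2 codons.
Tyr: 2 codons.
Ile: 3 codons.
4 × 2 × 2 × 3 = 48.

48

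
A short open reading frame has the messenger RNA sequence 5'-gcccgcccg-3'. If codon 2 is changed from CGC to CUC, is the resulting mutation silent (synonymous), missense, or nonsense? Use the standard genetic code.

Position 5 falls in codon 2: CGC → Arg.
After the substitution the codon is CUC → Leu.
Arg ≠ Leu, so this is a missense mutation.

missense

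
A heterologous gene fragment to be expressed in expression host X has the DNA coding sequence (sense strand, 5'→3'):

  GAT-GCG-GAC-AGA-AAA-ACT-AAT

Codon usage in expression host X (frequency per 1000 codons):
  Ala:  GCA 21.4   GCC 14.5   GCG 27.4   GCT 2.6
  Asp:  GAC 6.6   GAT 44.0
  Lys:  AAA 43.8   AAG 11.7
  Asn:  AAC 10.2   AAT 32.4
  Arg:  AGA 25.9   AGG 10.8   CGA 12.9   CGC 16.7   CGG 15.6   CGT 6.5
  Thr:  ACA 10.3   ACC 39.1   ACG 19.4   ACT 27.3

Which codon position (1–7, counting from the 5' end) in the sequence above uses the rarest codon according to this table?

Codon 1 GAT (Asp): 44.0 per 1000.
Codon 2 GCG (Ala): 27.4 per 1000.
Codon 3 GAC (Asp): 6.6 per 1000.
Codon 4 AGA (Arg): 25.9 per 1000.
Codon 5 AAA (Lys): 43.8 per 1000.
Codon 6 ACT (Thr): 27.3 per 1000.
Codon 7 AAT (Asn): 32.4 per 1000.
Lowest frequency is 6.6 at codon 3.

3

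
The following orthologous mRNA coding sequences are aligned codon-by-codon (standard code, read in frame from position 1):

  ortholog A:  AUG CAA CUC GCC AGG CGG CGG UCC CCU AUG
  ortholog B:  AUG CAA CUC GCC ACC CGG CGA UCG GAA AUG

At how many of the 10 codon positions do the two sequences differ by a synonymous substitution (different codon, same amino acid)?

2

Codon 1: AUG Met / AUG Met — identical.
Codon 2: CAA Gln / CAA Gln — identical.
Codon 3: CUC Leu / CUC Leu — identical.
Codon 4: GCC Ala / GCC Ala — identical.
Codon 5: AGG Arg / ACC Thr — nonsynonymous.
Codon 6: CGG Arg / CGG Arg — identical.
Codon 7: CGG Arg / CGA Arg — synonymous.
Codon 8: UCC Ser / UCG Ser — synonymous.
Codon 9: CCU Pro / GAA Glu — nonsynonymous.
Codon 10: AUG Met / AUG Met — identical.
Synonymous differences: 2.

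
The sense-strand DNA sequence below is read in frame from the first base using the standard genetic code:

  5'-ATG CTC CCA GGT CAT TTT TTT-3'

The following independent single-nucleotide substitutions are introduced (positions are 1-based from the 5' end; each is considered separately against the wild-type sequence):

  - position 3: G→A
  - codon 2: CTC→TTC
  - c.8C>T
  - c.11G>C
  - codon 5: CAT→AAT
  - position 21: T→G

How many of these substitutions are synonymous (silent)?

Codon 1: ATG (Met) → ATA (Ile) — missense.
Codon 2: CTC (Leu) → TTC (Phe) — missense.
Codon 3: CCA (Pro) → CTA (Leu) — missense.
Codon 4: GGT (Gly) → GCT (Ala) — missense.
Codon 5: CAT (His) → AAT (Asn) — missense.
Codon 7: TTT (Phe) → TTG (Leu) — missense.
Synonymous: 0 of 6.

0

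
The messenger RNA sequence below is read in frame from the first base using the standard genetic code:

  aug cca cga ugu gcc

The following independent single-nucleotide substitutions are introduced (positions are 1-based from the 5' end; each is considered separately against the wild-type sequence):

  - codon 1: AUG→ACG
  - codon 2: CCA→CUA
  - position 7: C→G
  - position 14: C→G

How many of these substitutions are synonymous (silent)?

Codon 1: AUG (Met) → ACG (Thr) — missense.
Codon 2: CCA (Pro) → CUA (Leu) — missense.
Codon 3: CGA (Arg) → GGA (Gly) — missense.
Codon 5: GCC (Ala) → GGC (Gly) — missense.
Synonymous: 0 of 4.

0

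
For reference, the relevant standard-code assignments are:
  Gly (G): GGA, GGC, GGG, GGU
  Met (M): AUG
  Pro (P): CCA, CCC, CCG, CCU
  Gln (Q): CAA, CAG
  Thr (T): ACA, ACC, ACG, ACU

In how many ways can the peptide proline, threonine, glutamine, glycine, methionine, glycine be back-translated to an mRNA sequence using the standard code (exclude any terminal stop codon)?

512

Pro: 4 codons.
Thr: 4 codons.
Gln: 2 codons.
Gly: 4 codons.
Met: 1 codon.
Gly: 4 codons.
4 × 4 × 2 × 4 × 1 × 4 = 512.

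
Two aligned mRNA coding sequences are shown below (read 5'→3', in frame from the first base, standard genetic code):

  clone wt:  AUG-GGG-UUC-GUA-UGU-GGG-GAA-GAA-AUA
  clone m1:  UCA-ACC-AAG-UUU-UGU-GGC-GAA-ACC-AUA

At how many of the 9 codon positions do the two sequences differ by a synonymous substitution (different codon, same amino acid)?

Codon 1: AUG Met / UCA Ser — nonsynonymous.
Codon 2: GGG Gly / ACC Thr — nonsynonymous.
Codon 3: UUC Phe / AAG Lys — nonsynonymous.
Codon 4: GUA Val / UUU Phe — nonsynonymous.
Codon 5: UGU Cys / UGU Cys — identical.
Codon 6: GGG Gly / GGC Gly — synonymous.
Codon 7: GAA Glu / GAA Glu — identical.
Codon 8: GAA Glu / ACC Thr — nonsynonymous.
Codon 9: AUA Ile / AUA Ile — identical.
Synonymous differences: 1.

1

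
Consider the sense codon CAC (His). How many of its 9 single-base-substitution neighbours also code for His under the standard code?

1

Position 1: none → 0 synonymous.
Position 2: none → 0 synonymous.
Position 3: CAU → 1 synonymous.
Total: 0 + 0 + 1 = 1.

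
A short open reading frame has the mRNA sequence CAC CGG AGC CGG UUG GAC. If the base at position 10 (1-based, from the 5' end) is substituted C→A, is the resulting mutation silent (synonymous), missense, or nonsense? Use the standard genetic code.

Position 10 falls in codon 4: CGG → Arg.
After the substitution the codon is AGG → Arg.
Both encode Arg, so the change is synonymous.

silent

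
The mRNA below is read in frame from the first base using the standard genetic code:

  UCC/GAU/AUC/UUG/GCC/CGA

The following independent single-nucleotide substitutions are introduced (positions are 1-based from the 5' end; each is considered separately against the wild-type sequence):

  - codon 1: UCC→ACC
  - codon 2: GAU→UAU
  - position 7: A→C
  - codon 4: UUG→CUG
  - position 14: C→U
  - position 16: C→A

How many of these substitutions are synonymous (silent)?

2

Codon 1: UCC (Ser) → ACC (Thr) — missense.
Codon 2: GAU (Asp) → UAU (Tyr) — missense.
Codon 3: AUC (Ile) → CUC (Leu) — missense.
Codon 4: UUG (Leu) → CUG (Leu) — synonymous.
Codon 5: GCC (Ala) → GUC (Val) — missense.
Codon 6: CGA (Arg) → AGA (Arg) — synonymous.
Synonymous: 2 of 6.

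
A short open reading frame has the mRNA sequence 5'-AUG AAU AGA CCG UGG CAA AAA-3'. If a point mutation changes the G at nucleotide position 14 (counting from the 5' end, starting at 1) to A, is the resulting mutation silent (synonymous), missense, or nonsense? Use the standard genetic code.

Position 14 falls in codon 5: UGG → Trp.
After the substitution the codon is UAG → Stop.
The new codon is a stop codon, so this is a nonsense mutation.

nonsense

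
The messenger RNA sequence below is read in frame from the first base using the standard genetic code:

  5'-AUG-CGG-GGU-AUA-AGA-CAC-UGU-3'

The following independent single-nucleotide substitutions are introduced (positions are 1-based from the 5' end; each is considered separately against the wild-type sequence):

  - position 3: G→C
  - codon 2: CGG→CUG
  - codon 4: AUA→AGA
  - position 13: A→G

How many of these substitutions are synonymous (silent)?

Codon 1: AUG (Met) → AUC (Ile) — missense.
Codon 2: CGG (Arg) → CUG (Leu) — missense.
Codon 4: AUA (Ile) → AGA (Arg) — missense.
Codon 5: AGA (Arg) → GGA (Gly) — missense.
Synonymous: 0 of 4.

0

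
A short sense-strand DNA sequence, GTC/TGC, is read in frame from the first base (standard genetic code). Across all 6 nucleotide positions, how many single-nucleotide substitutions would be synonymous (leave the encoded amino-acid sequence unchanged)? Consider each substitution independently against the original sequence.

Codon 1 (GTC, Val): 3 synonymous substitutions.
Codon 2 (TGC, Cys): 1 synonymous substitution.
Total: 3 + 1 = 4.

4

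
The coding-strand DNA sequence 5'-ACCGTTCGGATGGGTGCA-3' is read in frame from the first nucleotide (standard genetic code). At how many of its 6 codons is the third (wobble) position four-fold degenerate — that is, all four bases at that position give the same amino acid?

5

Codon 1 ACC (Thr): third position 4-fold.
Codon 2 GTT (Val): third position 4-fold.
Codon 3 CGG (Arg): third position 4-fold.
Codon 4 ATG (Met): third position 1-fold.
Codon 5 GGT (Gly): third position 4-fold.
Codon 6 GCA (Ala): third position 4-fold.
Four-fold degenerate third positions: 5.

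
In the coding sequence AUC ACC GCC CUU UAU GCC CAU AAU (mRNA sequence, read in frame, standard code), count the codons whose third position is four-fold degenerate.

Codon 1 AUC (Ile): third position 3-fold.
Codon 2 ACC (Thr): third position 4-fold.
Codon 3 GCC (Ala): third position 4-fold.
Codon 4 CUU (Leu): third position 4-fold.
Codon 5 UAU (Tyr): third position 2-fold.
Codon 6 GCC (Ala): third position 4-fold.
Codon 7 CAU (His): third position 2-fold.
Codon 8 AAU (Asn): third position 2-fold.
Four-fold degenerate third positions: 4.

4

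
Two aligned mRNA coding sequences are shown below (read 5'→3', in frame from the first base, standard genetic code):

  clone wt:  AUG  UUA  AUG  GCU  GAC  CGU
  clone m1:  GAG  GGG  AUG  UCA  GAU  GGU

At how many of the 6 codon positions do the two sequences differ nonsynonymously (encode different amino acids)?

4

Codon 1: AUG Met / GAG Glu — nonsynonymous.
Codon 2: UUA Leu / GGG Gly — nonsynonymous.
Codon 3: AUG Met / AUG Met — identical.
Codon 4: GCU Ala / UCA Ser — nonsynonymous.
Codon 5: GAC Asp / GAU Asp — synonymous.
Codon 6: CGU Arg / GGU Gly — nonsynonymous.
Nonsynonymous differences: 4.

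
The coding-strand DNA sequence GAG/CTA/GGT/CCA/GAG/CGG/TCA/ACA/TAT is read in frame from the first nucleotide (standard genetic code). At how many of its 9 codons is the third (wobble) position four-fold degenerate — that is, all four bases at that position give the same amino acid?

Codon 1 GAG (Glu): third position 2-fold.
Codon 2 CTA (Leu): third position 4-fold.
Codon 3 GGT (Gly): third position 4-fold.
Codon 4 CCA (Pro): third position 4-fold.
Codon 5 GAG (Glu): third position 2-fold.
Codon 6 CGG (Arg): third position 4-fold.
Codon 7 TCA (Ser): third position 4-fold.
Codon 8 ACA (Thr): third position 4-fold.
Codon 9 TAT (Tyr): third position 2-fold.
Four-fold degenerate third positions: 6.

6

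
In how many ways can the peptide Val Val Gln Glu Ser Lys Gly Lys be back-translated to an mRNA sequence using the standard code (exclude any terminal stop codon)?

6144

Val: 4 codons.
Val: 4 codons.
Gln: 2 codons.
Glu: 2 codons.
Ser: 6 codons.
Lys: 2 codons.
Gly: 4 codons.
Lys: 2 codons.
4 × 4 × 2 × 2 × 6 × 2 × 4 × 2 = 6144.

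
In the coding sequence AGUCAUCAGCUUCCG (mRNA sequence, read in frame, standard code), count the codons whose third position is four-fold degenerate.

Codon 1 AGU (Ser): third position 2-fold.
Codon 2 CAU (His): third position 2-fold.
Codon 3 CAG (Gln): third position 2-fold.
Codon 4 CUU (Leu): third position 4-fold.
Codon 5 CCG (Pro): third position 4-fold.
Four-fold degenerate third positions: 2.

2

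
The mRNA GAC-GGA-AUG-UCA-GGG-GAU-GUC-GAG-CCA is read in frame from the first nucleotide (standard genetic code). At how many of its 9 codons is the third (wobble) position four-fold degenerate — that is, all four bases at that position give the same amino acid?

5

Codon 1 GAC (Asp): third position 2-fold.
Codon 2 GGA (Gly): third position 4-fold.
Codon 3 AUG (Met): third position 1-fold.
Codon 4 UCA (Ser): third position 4-fold.
Codon 5 GGG (Gly): third position 4-fold.
Codon 6 GAU (Asp): third position 2-fold.
Codon 7 GUC (Val): third position 4-fold.
Codon 8 GAG (Glu): third position 2-fold.
Codon 9 CCA (Pro): third position 4-fold.
Four-fold degenerate third positions: 5.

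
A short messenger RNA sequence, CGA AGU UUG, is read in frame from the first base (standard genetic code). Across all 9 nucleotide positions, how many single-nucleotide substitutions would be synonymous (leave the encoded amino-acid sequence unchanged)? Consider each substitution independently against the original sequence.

7

Codon 1 (CGA, Arg): 4 synonymous substitutions.
Codon 2 (AGU, Ser): 1 synonymous substitution.
Codon 3 (UUG, Leu): 2 synonymous substitutions.
Total: 4 + 1 + 2 = 7.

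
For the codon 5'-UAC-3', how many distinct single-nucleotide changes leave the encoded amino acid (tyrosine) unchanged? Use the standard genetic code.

Position 1: none → 0 synonymous.
Position 2: none → 0 synonymous.
Position 3: UAU → 1 synonymous.
Total: 0 + 0 + 1 = 1.

1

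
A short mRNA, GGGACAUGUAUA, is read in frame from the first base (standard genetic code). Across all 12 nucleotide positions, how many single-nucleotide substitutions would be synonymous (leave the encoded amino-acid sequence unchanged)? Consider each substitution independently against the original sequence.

Codon 1 (GGG, Gly): 3 synonymous substitutions.
Codon 2 (ACA, Thr): 3 synonymous substitutions.
Codon 3 (UGU, Cys): 1 synonymous substitution.
Codon 4 (AUA, Ile): 2 synonymous substitutions.
Total: 3 + 3 + 1 + 2 = 9.

9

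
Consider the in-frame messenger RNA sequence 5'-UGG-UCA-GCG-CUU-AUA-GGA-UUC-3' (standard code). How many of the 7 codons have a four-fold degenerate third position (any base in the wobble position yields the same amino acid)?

Codon 1 UGG (Trp): third position 1-fold.
Codon 2 UCA (Ser): third position 4-fold.
Codon 3 GCG (Ala): third position 4-fold.
Codon 4 CUU (Leu): third position 4-fold.
Codon 5 AUA (Ile): third position 3-fold.
Codon 6 GGA (Gly): third position 4-fold.
Codon 7 UUC (Phe): third position 2-fold.
Four-fold degenerate third positions: 4.

4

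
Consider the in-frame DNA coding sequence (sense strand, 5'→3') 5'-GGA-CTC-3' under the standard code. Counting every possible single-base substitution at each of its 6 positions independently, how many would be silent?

Codon 1 (GGA, Gly): 3 synonymous substitutions.
Codon 2 (CTC, Leu): 3 synonymous substitutions.
Total: 3 + 3 = 6.

6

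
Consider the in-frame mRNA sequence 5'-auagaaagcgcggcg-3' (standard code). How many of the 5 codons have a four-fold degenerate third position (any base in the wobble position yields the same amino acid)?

2

Codon 1 AUA (Ile): third position 3-fold.
Codon 2 GAA (Glu): third position 2-fold.
Codon 3 AGC (Ser): third position 2-fold.
Codon 4 GCG (Ala): third position 4-fold.
Codon 5 GCG (Ala): third position 4-fold.
Four-fold degenerate third positions: 2.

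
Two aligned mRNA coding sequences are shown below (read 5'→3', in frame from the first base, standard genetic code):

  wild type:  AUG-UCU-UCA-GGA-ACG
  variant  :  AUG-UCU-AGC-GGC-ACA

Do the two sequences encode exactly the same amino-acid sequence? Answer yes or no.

Codon 1: AUG Met / AUG Met — identical.
Codon 2: UCU Ser / UCU Ser — identical.
Codon 3: UCA Ser / AGC Ser — synonymous.
Codon 4: GGA Gly / GGC Gly — synonymous.
Codon 5: ACG Thr / ACA Thr — synonymous.
Nonsynonymous differences: 0 → same protein.

yes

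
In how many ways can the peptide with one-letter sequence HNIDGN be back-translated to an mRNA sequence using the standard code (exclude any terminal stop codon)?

192

His: 2 codons.
Asn: 2 codons.
Ile: 3 codons.
Asp: 2 codons.
Gly: 4 codons.
Asn: 2 codons.
2 × 2 × 3 × 2 × 4 × 2 = 192.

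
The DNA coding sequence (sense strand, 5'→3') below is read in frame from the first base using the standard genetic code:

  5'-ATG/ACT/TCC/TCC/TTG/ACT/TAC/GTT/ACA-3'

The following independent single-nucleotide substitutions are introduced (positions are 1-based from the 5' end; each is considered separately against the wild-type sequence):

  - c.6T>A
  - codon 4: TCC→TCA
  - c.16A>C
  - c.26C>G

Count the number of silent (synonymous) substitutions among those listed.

2

Codon 2: ACT (Thr) → ACA (Thr) — synonymous.
Codon 4: TCC (Ser) → TCA (Ser) — synonymous.
Codon 6: ACT (Thr) → CCT (Pro) — missense.
Codon 9: ACA (Thr) → AGA (Arg) — missense.
Synonymous: 2 of 4.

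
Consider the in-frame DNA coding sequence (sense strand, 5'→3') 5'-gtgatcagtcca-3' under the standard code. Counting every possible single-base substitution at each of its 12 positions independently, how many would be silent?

9

Codon 1 (GTG, Val): 3 synonymous substitutions.
Codon 2 (ATC, Ile): 2 synonymous substitutions.
Codon 3 (AGT, Ser): 1 synonymous substitution.
Codon 4 (CCA, Pro): 3 synonymous substitutions.
Total: 3 + 2 + 1 + 3 = 9.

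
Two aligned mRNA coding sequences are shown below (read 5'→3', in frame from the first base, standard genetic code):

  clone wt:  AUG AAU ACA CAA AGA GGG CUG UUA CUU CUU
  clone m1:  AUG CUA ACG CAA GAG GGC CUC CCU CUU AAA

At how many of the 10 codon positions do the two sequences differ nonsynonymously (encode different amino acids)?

Codon 1: AUG Met / AUG Met — identical.
Codon 2: AAU Asn / CUA Leu — nonsynonymous.
Codon 3: ACA Thr / ACG Thr — synonymous.
Codon 4: CAA Gln / CAA Gln — identical.
Codon 5: AGA Arg / GAG Glu — nonsynonymous.
Codon 6: GGG Gly / GGC Gly — synonymous.
Codon 7: CUG Leu / CUC Leu — synonymous.
Codon 8: UUA Leu / CCU Pro — nonsynonymous.
Codon 9: CUU Leu / CUU Leu — identical.
Codon 10: CUU Leu / AAA Lys — nonsynonymous.
Nonsynonymous differences: 4.

4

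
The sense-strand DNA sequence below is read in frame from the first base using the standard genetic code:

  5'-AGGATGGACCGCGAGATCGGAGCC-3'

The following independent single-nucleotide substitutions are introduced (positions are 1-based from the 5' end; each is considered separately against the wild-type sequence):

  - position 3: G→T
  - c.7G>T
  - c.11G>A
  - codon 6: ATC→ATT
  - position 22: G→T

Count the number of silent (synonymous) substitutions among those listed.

1

Codon 1: AGG (Arg) → AGT (Ser) — missense.
Codon 3: GAC (Asp) → TAC (Tyr) — missense.
Codon 4: CGC (Arg) → CAC (His) — missense.
Codon 6: ATC (Ile) → ATT (Ile) — synonymous.
Codon 8: GCC (Ala) → TCC (Ser) — missense.
Synonymous: 1 of 5.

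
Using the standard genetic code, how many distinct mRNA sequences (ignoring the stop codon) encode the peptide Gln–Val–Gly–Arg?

Gln: 2 codons.
Val: 4 codons.
Gly: 4 codons.
Arg: 6 codons.
2 × 4 × 4 × 6 = 192.

192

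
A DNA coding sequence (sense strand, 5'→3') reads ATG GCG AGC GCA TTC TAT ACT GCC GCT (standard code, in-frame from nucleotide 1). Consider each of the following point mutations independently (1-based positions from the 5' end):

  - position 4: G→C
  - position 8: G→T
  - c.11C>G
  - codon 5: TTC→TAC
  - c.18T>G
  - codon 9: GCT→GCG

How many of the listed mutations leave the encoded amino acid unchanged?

1

Codon 2: GCG (Ala) → CCG (Pro) — missense.
Codon 3: AGC (Ser) → ATC (Ile) — missense.
Codon 4: GCA (Ala) → GGA (Gly) — missense.
Codon 5: TTC (Phe) → TAC (Tyr) — missense.
Codon 6: TAT (Tyr) → TAG (Stop) — nonsense.
Codon 9: GCT (Ala) → GCG (Ala) — synonymous.
Synonymous: 1 of 6.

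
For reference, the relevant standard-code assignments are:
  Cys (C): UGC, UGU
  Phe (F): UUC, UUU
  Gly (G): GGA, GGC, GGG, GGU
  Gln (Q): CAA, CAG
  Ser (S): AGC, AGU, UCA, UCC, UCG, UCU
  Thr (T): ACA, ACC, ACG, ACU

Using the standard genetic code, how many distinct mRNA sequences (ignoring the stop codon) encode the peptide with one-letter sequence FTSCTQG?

Phe: 2 codons.
Thr: 4 codons.
Ser: 6 codons.
Cys: 2 codons.
Thr: 4 codons.
Gln: 2 codons.
Gly: 4 codons.
2 × 4 × 6 × 2 × 4 × 2 × 4 = 3072.

3072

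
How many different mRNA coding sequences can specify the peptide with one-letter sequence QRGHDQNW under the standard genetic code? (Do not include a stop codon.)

Gln: 2 codons.
Arg: 6 codons.
Gly: 4 codons.
His: 2 codons.
Asp: 2 codons.
Gln: 2 codons.
Asn: 2 codons.
Trp: 1 codon.
2 × 6 × 4 × 2 × 2 × 2 × 2 × 1 = 768.

768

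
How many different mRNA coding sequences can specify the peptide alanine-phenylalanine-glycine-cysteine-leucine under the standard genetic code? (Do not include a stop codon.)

Ala: 4 codons.
Phe: 2 codons.
Gly: 4 codons.
Cys: 2 codons.
Leu: 6 codons.
4 × 2 × 4 × 2 × 6 = 384.

384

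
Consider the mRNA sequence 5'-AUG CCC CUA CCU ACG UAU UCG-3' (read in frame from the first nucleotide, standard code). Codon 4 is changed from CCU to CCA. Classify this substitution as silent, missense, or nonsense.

Position 12 falls in codon 4: CCU → Pro.
After the substitution the codon is CCA → Pro.
Both encode Pro, so the change is synonymous.

silent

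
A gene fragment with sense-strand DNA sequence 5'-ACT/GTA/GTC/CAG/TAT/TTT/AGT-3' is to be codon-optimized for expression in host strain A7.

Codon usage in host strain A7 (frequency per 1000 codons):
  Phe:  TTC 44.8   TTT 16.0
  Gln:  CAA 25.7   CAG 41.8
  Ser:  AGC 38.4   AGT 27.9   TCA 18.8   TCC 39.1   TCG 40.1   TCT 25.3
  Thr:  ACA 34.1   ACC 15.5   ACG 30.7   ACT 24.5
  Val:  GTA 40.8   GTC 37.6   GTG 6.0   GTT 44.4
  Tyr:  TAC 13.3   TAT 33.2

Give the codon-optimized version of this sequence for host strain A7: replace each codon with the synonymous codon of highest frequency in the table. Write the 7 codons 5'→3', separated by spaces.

Codon 1 (Thr): best is ACA at 34.1.
Codon 2 (Val): best is GTT at 44.4.
Codon 3 (Val): best is GTT at 44.4.
Codon 4 (Gln): best is CAG at 41.8.
Codon 5 (Tyr): best is TAT at 33.2.
Codon 6 (Phe): best is TTC at 44.8.
Codon 7 (Ser): best is TCG at 40.1.

ACA GTT GTT CAG TAT TTC TCG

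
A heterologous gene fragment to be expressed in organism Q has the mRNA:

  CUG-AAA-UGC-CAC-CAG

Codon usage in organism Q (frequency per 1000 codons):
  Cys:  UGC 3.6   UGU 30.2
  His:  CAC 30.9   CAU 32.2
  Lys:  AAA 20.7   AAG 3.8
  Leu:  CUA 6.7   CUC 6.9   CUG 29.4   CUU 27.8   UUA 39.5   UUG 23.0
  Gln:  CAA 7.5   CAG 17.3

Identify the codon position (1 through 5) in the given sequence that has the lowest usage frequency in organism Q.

Codon 1 CUG (Leu): 29.4 per 1000.
Codon 2 AAA (Lys): 20.7 per 1000.
Codon 3 UGC (Cys): 3.6 per 1000.
Codon 4 CAC (His): 30.9 per 1000.
Codon 5 CAG (Gln): 17.3 per 1000.
Lowest frequency is 3.6 at codon 3.

3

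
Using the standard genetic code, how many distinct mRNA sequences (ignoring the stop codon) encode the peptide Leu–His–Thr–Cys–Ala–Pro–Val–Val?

24576

Leu: 6 codons.
His: 2 codons.
Thr: 4 codons.
Cys: 2 codons.
Ala: 4 codons.
Pro: 4 codons.
Val: 4 codons.
Val: 4 codons.
6 × 2 × 4 × 2 × 4 × 4 × 4 × 4 = 24576.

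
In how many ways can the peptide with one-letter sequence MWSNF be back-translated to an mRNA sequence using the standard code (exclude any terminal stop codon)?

24

Met: 1 codon.
Trp: 1 codon.
Ser: 6 codons.
Asn: 2 codons.
Phe: 2 codons.
1 × 1 × 6 × 2 × 2 = 24.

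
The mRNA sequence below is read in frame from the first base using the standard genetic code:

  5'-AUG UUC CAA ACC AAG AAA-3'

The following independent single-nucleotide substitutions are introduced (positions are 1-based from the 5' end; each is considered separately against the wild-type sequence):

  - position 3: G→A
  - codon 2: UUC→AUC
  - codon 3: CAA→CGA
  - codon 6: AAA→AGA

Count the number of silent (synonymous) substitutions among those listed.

Codon 1: AUG (Met) → AUA (Ile) — missense.
Codon 2: UUC (Phe) → AUC (Ile) — missense.
Codon 3: CAA (Gln) → CGA (Arg) — missense.
Codon 6: AAA (Lys) → AGA (Arg) — missense.
Synonymous: 0 of 4.

0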